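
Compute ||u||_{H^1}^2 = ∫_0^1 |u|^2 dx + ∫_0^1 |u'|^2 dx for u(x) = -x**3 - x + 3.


||u||_{H^1}^2 = 2137/210

The H^1 norm (squared) on an interval (0, L) is
  ||u||_{H^1}^2 = ∫_0^L u(x)^2 dx + ∫_0^L u'(x)^2 dx.
Compute u'(x) = -3*x**2 - 1.
Then u(x)^2 = x**6 + 2*x**4 - 6*x**3 + x**2 - 6*x + 9 and u'(x)^2 = 9*x**4 + 6*x**2 + 1.
Integrate each monomial from 0 to 1 using ∫_0^1 c·x^n dx = c·1^(n+1)/(n+1):
  ∫_0^1 u(x)^2 dx = ∫_0^1 (x^6 + 2*x^4 - 6*x^3 + x^2 - 6*x + 9) dx. Term by term:
    ∫_0^1 x^6 dx = 1/7;  ∫_0^1 2*x^4 dx = 2/5;  ∫_0^1 -6*x^3 dx = -3/2;
    ∫_0^1 x^2 dx = 1/3;  ∫_0^1 -6*x dx = -3;  ∫_0^1 9 dx = 9.
  Sum: 1/7 + 2/5 − 3/2 + 1/3 − 3 + 9 = 1129/210.
  ∫_0^1 u'(x)^2 dx = ∫_0^1 (9*x^4 + 6*x^2 + 1) dx. Term by term:
    ∫_0^1 9*x^4 dx = 9/5;  ∫_0^1 6*x^2 dx = 2;  ∫_0^1 1 dx = 1.
  Sum: 9/5 + 2 + 1 = 24/5.
Adding: ||u||_{H^1}^2 = 1129/210 + 24/5 = 2137/210.


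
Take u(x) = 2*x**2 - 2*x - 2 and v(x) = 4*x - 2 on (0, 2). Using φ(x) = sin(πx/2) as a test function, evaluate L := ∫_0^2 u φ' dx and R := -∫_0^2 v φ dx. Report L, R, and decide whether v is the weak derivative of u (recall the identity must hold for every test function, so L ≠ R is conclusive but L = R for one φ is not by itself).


LHS = -8/π, RHS = -8/π. Yes, v = u' weakly.

u(x) = 2*x**2 - 2*x - 2, classical derivative u'(x) = 4*x - 2.
φ(x) = sin(πx/2), so φ'(x) = π*cos(π*x/2)/2.
Note φ(0) = φ(2) = 0, so the boundary term u·φ vanishes.
LHS = ∫_0^2 u(x) φ'(x) dx = ∫_0^2 (π*x^2*cos(π*x/2) - π*x*cos(π*x/2) - π*cos(π*x/2)) dx. Term by term:
  ∫_0^2 -π*cos(π*x/2) dx = 0;  ∫_0^2 π*x^2*cos(π*x/2) dx = -16/π;  ∫_0^2 -π*x*cos(π*x/2) dx = 8/π.
Sum: 0 − 16/π + 8/π = -8/π.
So LHS = -8/π.
∫_0^2 v(x) φ(x) dx = ∫_0^2 (4*x*sin(π*x/2) - 2*sin(π*x/2)) dx. Term by term:
  ∫_0^2 -2*sin(π*x/2) dx = -8/π;  ∫_0^2 4*x*sin(π*x/2) dx = 16/π.
Sum: -8/π + 16/π = 8/π.
So RHS = -∫_0^2 v(x) φ(x) dx = -8/π.
LHS = RHS, so the identity holds for this test φ.
Moreover u is smooth here and v(x) = u'(x) = 4*x - 2 pointwise, so the identity holds for every test function. Hence v is the weak derivative of u.


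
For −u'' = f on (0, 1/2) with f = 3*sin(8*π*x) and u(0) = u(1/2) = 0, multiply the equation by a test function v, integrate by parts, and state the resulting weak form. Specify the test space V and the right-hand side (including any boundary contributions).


V = H^1_0(0, 1/2) (so v(0) = v(1/2) = 0); weak form: ∫_0^1/2 u'v' dx = ∫_0^1/2 (3*sin(8*π*x)) v dx for all v ∈ V.

Multiply both sides by a test function v and integrate from 0 to 1/2:
  ∫_0^1/2 −u''(x) v(x) dx = ∫_0^1/2 f(x) v(x) dx.
Integrate the LHS by parts once:
  ∫_0^1/2 −u'' v dx = −[u'(x) v(x)]_0^1/2 + ∫_0^1/2 u'(x) v'(x) dx.
Thus ∫_0^1/2 u'(x) v'(x) dx = ∫_0^1/2 f(x) v(x) dx + [u'(x) v(x)]_0^1/2.
Choose V so that boundary terms are either known or forced to vanish.
u is Dirichlet: u(0) = u(1/2) = 0. Let V = H^1_0(0, 1/2); then v(0) = v(1/2) = 0, and [u' v]_0^1/2 = 0.
Weak formulation: find u (satisfying any essential BC) such that ∫_0^1/2 u'(x) v'(x) dx = ∫_0^1/2 f v dx for all v ∈ V.
Substituting f(x) = 3*sin(8*π*x), the right-hand side is ∫_0^1/2 (3*sin(8*π*x)) v dx.


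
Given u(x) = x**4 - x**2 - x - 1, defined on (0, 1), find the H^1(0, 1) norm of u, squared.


||u||_{H^1}^2 = 379/90

The H^1 norm (squared) on an interval (0, L) is
  ||u||_{H^1}^2 = ∫_0^L u(x)^2 dx + ∫_0^L u'(x)^2 dx.
Compute u'(x) = 4*x**3 - 2*x - 1.
Then u(x)^2 = x**8 - 2*x**6 - 2*x**5 - x**4 + 2*x**3 + 3*x**2 + 2*x + 1 and u'(x)^2 = 16*x**6 - 16*x**4 - 8*x**3 + 4*x**2 + 4*x + 1.
Integrate each monomial from 0 to 1 using ∫_0^1 c·x^n dx = c·1^(n+1)/(n+1):
  ∫_0^1 u(x)^2 dx = ∫_0^1 (x^8 - 2*x^6 - 2*x^5 - x^4 + 2*x^3 + 3*x^2 + 2*x + 1) dx. Term by term:
    ∫_0^1 x^8 dx = 1/9;  ∫_0^1 -2*x^6 dx = -2/7;  ∫_0^1 -2*x^5 dx = -1/3;
    ∫_0^1 -x^4 dx = -1/5;  ∫_0^1 2*x^3 dx = 1/2;  ∫_0^1 3*x^2 dx = 1;
    ∫_0^1 2*x dx = 1;  ∫_0^1 1 dx = 1.
  Sum: 1/9 − 2/7 − 1/3 − 1/5 + 1/2 + 1 + 1 + 1 = 1759/630.
  ∫_0^1 u'(x)^2 dx = ∫_0^1 (16*x^6 - 16*x^4 - 8*x^3 + 4*x^2 + 4*x + 1) dx. Term by term:
    ∫_0^1 16*x^6 dx = 16/7;  ∫_0^1 -16*x^4 dx = -16/5;  ∫_0^1 -8*x^3 dx = -2;
    ∫_0^1 4*x^2 dx = 4/3;  ∫_0^1 4*x dx = 2;  ∫_0^1 1 dx = 1.
  Sum: 16/7 − 16/5 − 2 + 4/3 + 2 + 1 = 149/105.
Adding: ||u||_{H^1}^2 = 1759/630 + 149/105 = 379/90.


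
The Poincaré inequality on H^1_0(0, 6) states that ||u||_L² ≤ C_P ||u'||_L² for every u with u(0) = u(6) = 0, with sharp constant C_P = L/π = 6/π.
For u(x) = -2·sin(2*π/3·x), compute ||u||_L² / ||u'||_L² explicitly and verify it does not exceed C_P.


||u||_L² / ||u'||_L² = 3/(2*π) < C_P = 6/π.

u(x) = -2·sin(2*π/3·x), so u'(x) = -4*π*cos(2*π*x/3)/3.
Writing u(x) = A·sin(kπx/L) with A = -2 and k = 4, use ∫_0^L sin²(kπx/L) dx = L/2 and ∫_0^L cos²(kπx/L) dx = L/2.
u² = 4·sin²(2*π/3·x) and (u')² = 16*π^2/9·cos²(2*π/3·x), and each of sin², cos² integrates to L/2 = 3 over (0, 6).
∫_0^6 u² dx = 12, so ||u||_L² = 2*sqrt(3).
∫_0^6 (u')² dx = 16*π^2/3, so ||u'||_L² = 4*sqrt(3)*π/3.
Ratio ||u||_L² / ||u'||_L² = 3/(2*π).
Sharp Poincaré constant on H^1_0(0, 6) is C_P = L/π = 6/π, achieved by sin(π/6·x).
This is the k = 4 harmonic; the ratio L/(kπ) is strictly less than C_P = L/π, consistent with the sharp inequality ||u||_L² ≤ C_P ||u'||_L².


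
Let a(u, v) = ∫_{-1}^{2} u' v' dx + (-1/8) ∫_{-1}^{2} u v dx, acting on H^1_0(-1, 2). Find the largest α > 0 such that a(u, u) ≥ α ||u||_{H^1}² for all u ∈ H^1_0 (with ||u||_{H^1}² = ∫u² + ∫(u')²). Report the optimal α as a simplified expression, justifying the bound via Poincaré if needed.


α = (-9/8 + π^2)/(9 + π^2)

Coercivity of a(·,·) on H^1_0(-1, 2) means a(u, u) ≥ α ||u||_{H^1}² for every u ∈ H^1_0.
The interval has length L = 3, and Poincaré/coercivity depend only on L. Here a(u, u) = ∫(u')² + (-1/8)·∫u².
Here c = -1/8 < 0 with |c| < (π/L)² = π^2/9, so coercivity still holds. The condition a(u,u) ≥ α||u||_{H^1}² reads (1−α)∫(u')² ≥ (α−c)∫u². Any admissible α is ≤ 1 (rapidly oscillating u have ∫u²/∫(u')² → 0), and α = 1 would force 0 ≥ (1−c)∫u², impossible since c < 1; so 1−α > 0. By the sharp Poincaré inequality on H^1_0 of an interval of length L, ∫(u')² ≥ (π/L)²∫u² with equality for the first sine mode sin(π(x−x₀)/L) (x₀ the left endpoint), so the inequality holds for all u iff (1−α)(π/L)² ≥ α − c, i.e. α ≤ ((π/L)² + c)/((π/L)² + 1) = (1 + c(L/π)²)/(1 + (L/π)²). (Direct route, valid since c ≤ 0: Poincaré gives c∫u² ≥ c(L/π)²∫(u')², so a(u,u) ≥ (1 + c(L/π)²)∫(u')², while ||u||_{H^1}² ≤ (1 + (L/π)²)∫(u')²; dividing yields the same α.) With (π/L)² = π^2/9 and c = -1/8, the largest admissible constant is α = ((π/L)² + c)/((π/L)² + 1).
Simplifying, α = (-9/8 + π^2)/(9 + π^2).


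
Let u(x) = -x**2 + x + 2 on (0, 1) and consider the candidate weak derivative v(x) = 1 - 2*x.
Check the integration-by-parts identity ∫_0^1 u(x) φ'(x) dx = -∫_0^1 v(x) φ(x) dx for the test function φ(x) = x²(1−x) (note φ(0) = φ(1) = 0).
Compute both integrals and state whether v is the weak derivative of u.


LHS = 1/60, RHS = 1/60. Yes, v = u' weakly.

u(x) = -x**2 + x + 2, classical derivative u'(x) = 1 - 2*x.
φ(x) = x²(1−x), so φ'(x) = x*(2 - 3*x).
Note φ(0) = φ(1) = 0, so the boundary term u·φ vanishes.
LHS = ∫_0^1 u(x) φ'(x) dx = ∫_0^1 (3*x^4 - 5*x^3 - 4*x^2 + 4*x) dx. Term by term:
  ∫_0^1 3*x^4 dx = 3/5;  ∫_0^1 -5*x^3 dx = -5/4;  ∫_0^1 -4*x^2 dx = -4/3;
  ∫_0^1 4*x dx = 2.
Sum: 3/5 − 5/4 − 4/3 + 2 = 1/60.
So LHS = 1/60.
∫_0^1 v(x) φ(x) dx = ∫_0^1 (2*x^4 - 3*x^3 + x^2) dx. Term by term:
  ∫_0^1 2*x^4 dx = 2/5;  ∫_0^1 -3*x^3 dx = -3/4;  ∫_0^1 x^2 dx = 1/3.
Sum: 2/5 − 3/4 + 1/3 = -1/60.
So RHS = -∫_0^1 v(x) φ(x) dx = 1/60.
LHS = RHS, so the identity holds for this test φ.
Moreover u is smooth here and v(x) = u'(x) = 1 - 2*x pointwise, so the identity holds for every test function. Hence v is the weak derivative of u.


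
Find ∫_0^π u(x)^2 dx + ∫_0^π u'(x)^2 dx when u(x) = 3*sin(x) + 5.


||u||_{H^1(0,π)}^2 = 60 + 34*π

u'(x) = 3*cos(x).
Expand u² and (u')² and integrate term by term on (0, π), using: for integers n ≥ 1, ∫_0^π sin²(nx) dx = ∫_0^π cos²(nx) dx = π/2; for n ≠ n', ∫_0^π sin(nx)sin(n'x) dx = ∫_0^π cos(nx)cos(n'x) dx = 0; and by product-to-sum, ∫_0^π sin(nx)cos(n'x) dx = ½∫_0^π [sin((n+n')x) + sin((n−n')x)] dx, which is 0 when n+n' is even and 2n/(n²−n'²) when n+n' is odd (it need not vanish on (0, π)). For the constant mode: ∫_0^π 1 dx = π, ∫_0^π cos(nx) dx = 0, ∫_0^π sin(nx) dx = (1−(−1)^n)/n.
  u² squared terms: (5)²·∫1 dx = 25·π = 25*π;  (3)²·∫sin(x)² dx = 9·π/2 = 9*π/2.
  u² cross terms: 2·(5)·(3)·∫1·sin(x) dx = 30·(2) = 60.
  So ∫_0^π u² dx = 25*π + 9*π/2 + 60 = 60 + 59*π/2.
  (u')² squared terms: (3)²·∫cos(x)² dx = 9·π/2 = 9*π/2.
  So ∫_0^π (u')² dx = 9*π/2.
||u||_{H^1}^2 = (60 + 59*π/2) + (9*π/2) = 60 + 34*π.


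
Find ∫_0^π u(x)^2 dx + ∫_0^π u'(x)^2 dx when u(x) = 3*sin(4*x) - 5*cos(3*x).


||u||_{H^1(0,π)}^2 = -2400/7 + 403*π/2

u'(x) = 15*sin(3*x) + 12*cos(4*x).
Expand u² and (u')² and integrate term by term on (0, π), using: for integers n ≥ 1, ∫_0^π sin²(nx) dx = ∫_0^π cos²(nx) dx = π/2; for n ≠ n', ∫_0^π sin(nx)sin(n'x) dx = ∫_0^π cos(nx)cos(n'x) dx = 0; and by product-to-sum, ∫_0^π sin(nx)cos(n'x) dx = ½∫_0^π [sin((n+n')x) + sin((n−n')x)] dx, which is 0 when n+n' is even and 2n/(n²−n'²) when n+n' is odd (it need not vanish on (0, π)).
  u² squared terms: (-5)²·∫cos(3x)² dx = 25·π/2 = 25*π/2;  (3)²·∫sin(4x)² dx = 9·π/2 = 9*π/2.
  u² cross terms: 2·(-5)·(3)·∫cos(3x)·sin(4x) dx = -30·(8/7) = -240/7.
  So ∫_0^π u² dx = 25*π/2 + 9*π/2 − 240/7 = -240/7 + 17*π.
  (u')² squared terms: (12)²·∫cos(4x)² dx = 144·π/2 = 72*π;  (15)²·∫sin(3x)² dx = 225·π/2 = 225*π/2.
  (u')² cross terms: 2·(12)·(15)·∫cos(4x)·sin(3x) dx = 360·(-6/7) = -2160/7.
  So ∫_0^π (u')² dx = 72*π + 225*π/2 − 2160/7 = -2160/7 + 369*π/2.
||u||_{H^1}^2 = (-240/7 + 17*π) + (-2160/7 + 369*π/2) = -2400/7 + 403*π/2.


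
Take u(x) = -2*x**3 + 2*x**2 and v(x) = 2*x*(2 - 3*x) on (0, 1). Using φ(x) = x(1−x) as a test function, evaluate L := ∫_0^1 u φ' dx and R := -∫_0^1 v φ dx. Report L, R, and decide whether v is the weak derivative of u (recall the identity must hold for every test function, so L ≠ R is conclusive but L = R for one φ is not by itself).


LHS = -1/30, RHS = -1/30. Yes, v = u' weakly.

u(x) = -2*x**3 + 2*x**2, classical derivative u'(x) = -6*x**2 + 4*x.
φ(x) = x(1−x), so φ'(x) = 1 - 2*x.
Note φ(0) = φ(1) = 0, so the boundary term u·φ vanishes.
LHS = ∫_0^1 u(x) φ'(x) dx = ∫_0^1 (4*x^4 - 6*x^3 + 2*x^2) dx. Term by term:
  ∫_0^1 4*x^4 dx = 4/5;  ∫_0^1 -6*x^3 dx = -3/2;  ∫_0^1 2*x^2 dx = 2/3.
Sum: 4/5 − 3/2 + 2/3 = -1/30.
So LHS = -1/30.
∫_0^1 v(x) φ(x) dx = ∫_0^1 (6*x^4 - 10*x^3 + 4*x^2) dx. Term by term:
  ∫_0^1 6*x^4 dx = 6/5;  ∫_0^1 -10*x^3 dx = -5/2;  ∫_0^1 4*x^2 dx = 4/3.
Sum: 6/5 − 5/2 + 4/3 = 1/30.
So RHS = -∫_0^1 v(x) φ(x) dx = -1/30.
LHS = RHS, so the identity holds for this test φ.
Moreover u is smooth here and v(x) = u'(x) = -6*x**2 + 4*x pointwise, so the identity holds for every test function. Hence v is the weak derivative of u.


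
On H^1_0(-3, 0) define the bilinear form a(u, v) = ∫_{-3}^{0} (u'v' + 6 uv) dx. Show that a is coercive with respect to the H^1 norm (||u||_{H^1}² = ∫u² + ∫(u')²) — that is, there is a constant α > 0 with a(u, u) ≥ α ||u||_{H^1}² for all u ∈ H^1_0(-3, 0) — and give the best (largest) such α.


α = 1

Coercivity of a(·,·) on H^1_0(-3, 0) means a(u, u) ≥ α ||u||_{H^1}² for every u ∈ H^1_0.
The interval has length L = 3, and Poincaré/coercivity depend only on L. Here a(u, u) = ∫(u')² + (6)·∫u².
Here c = 6 ≥ 1, so a(u,u) = ∫(u')² + c∫u² ≥ ∫(u')² + ∫u² = ||u||_{H^1}², i.e. α = 1 works. No larger α is possible: a(u,u) ≥ α||u||_{H^1}² means (1−α)∫(u')² ≥ (α−c)∫u², and for the modes u_n = sin(nπ(x−x₀)/L) (x₀ the left endpoint) one has ∫u_n²/∫(u_n')² = (L/(nπ))² → 0, so a(u_n,u_n)/||u_n||_{H^1}² → 1. Hence the optimal constant is α = 1.
Therefore α = 1.


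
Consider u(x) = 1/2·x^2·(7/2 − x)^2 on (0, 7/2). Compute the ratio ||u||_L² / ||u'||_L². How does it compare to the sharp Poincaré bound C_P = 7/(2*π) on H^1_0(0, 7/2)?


||u||_L² / ||u'||_L² = 7*sqrt(3)/12 < C_P = 7/(2*π).

u(x) = 1/2·x^2·(7/2 − x)^2, so u'(x) = x*(2*x - 7)*(4*x - 7)/4.
u(x) = 1/2·x^2·(7/2 − x)^2 vanishes at x = 0 and x = 7/2, so u ∈ H^1_0(0, 7/2). Differentiate via the product rule and integrate the resulting polynomials term by term.
  ∫_0^7/2 u² dx = ∫_0^7/2 (x^8/4 - 7*x^7/2 + 147*x^6/8 - 343*x^5/8 + 2401*x^4/64) dx. Term by term:
    ∫_0^7/2 x^8/4 dx = 40353607/18432;  ∫_0^7/2 -7*x^7/2 dx = -40353607/4096;  ∫_0^7/2 147*x^6/8 dx = 17294403/1024;
    ∫_0^7/2 -343*x^5/8 dx = -40353607/3072;  ∫_0^7/2 2401*x^4/64 dx = 40353607/10240.
  Sum: 40353607/18432 − 40353607/4096 + 17294403/1024 − 40353607/3072 + 40353607/10240 = 5764801/184320.
  ∫_0^7/2 (u')² dx = ∫_0^7/2 (4*x^6 - 42*x^5 + 637*x^4/4 - 1029*x^3/4 + 2401*x^2/16) dx. Term by term:
    ∫_0^7/2 4*x^6 dx = 117649/32;  ∫_0^7/2 -42*x^5 dx = -823543/64;  ∫_0^7/2 637*x^4/4 dx = 10706059/640;
    ∫_0^7/2 -1029*x^3/4 dx = -2470629/256;  ∫_0^7/2 2401*x^2/16 dx = 823543/384.
  Sum: 117649/32 − 823543/64 + 10706059/640 − 2470629/256 + 823543/384 = 117649/3840.
∫_0^7/2 u² dx = 5764801/184320, so ||u||_L² = 2401*sqrt(5)/960.
∫_0^7/2 (u')² dx = 117649/3840, so ||u'||_L² = 343*sqrt(15)/240.
Ratio ||u||_L² / ||u'||_L² = 7*sqrt(3)/12.
Sharp Poincaré constant on H^1_0(0, 7/2) is C_P = L/π = 7/(2*π), achieved by sin(2*π/7·x).
A polynomial bump cannot attain the sharp Poincaré constant (only the first sine eigenfunction does), so the ratio is strictly less than C_P, consistent with ||u||_L² ≤ C_P ||u'||_L².


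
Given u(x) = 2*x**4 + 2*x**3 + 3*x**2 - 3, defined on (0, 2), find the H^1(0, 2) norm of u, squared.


||u||_{H^1}^2 = 1332454/315

The H^1 norm (squared) on an interval (0, L) is
  ||u||_{H^1}^2 = ∫_0^L u(x)^2 dx + ∫_0^L u'(x)^2 dx.
Compute u'(x) = 8*x**3 + 6*x**2 + 6*x.
Then u(x)^2 = 4*x**8 + 8*x**7 + 16*x**6 + 12*x**5 - 3*x**4 - 12*x**3 - 18*x**2 + 9 and u'(x)^2 = 64*x**6 + 96*x**5 + 132*x**4 + 72*x**3 + 36*x**2.
Integrate each monomial from 0 to 2 using ∫_0^2 c·x^n dx = c·2^(n+1)/(n+1):
  ∫_0^2 u(x)^2 dx = ∫_0^2 (4*x^8 + 8*x^7 + 16*x^6 + 12*x^5 - 3*x^4 - 12*x^3 - 18*x^2 + 9) dx. Term by term:
    ∫_0^2 4*x^8 dx = 2048/9;  ∫_0^2 8*x^7 dx = 256;  ∫_0^2 16*x^6 dx = 2048/7;
    ∫_0^2 12*x^5 dx = 128;  ∫_0^2 -3*x^4 dx = -96/5;  ∫_0^2 -12*x^3 dx = -48;
    ∫_0^2 -18*x^2 dx = -48;  ∫_0^2 9 dx = 18.
  Sum: 2048/9 + 256 + 2048/7 + 128 − 96/5 − 48 − 48 + 18 = 254182/315.
  ∫_0^2 u'(x)^2 dx = ∫_0^2 (64*x^6 + 96*x^5 + 132*x^4 + 72*x^3 + 36*x^2) dx. Term by term:
    ∫_0^2 64*x^6 dx = 8192/7;  ∫_0^2 96*x^5 dx = 1024;  ∫_0^2 132*x^4 dx = 4224/5;
    ∫_0^2 72*x^3 dx = 288;  ∫_0^2 36*x^2 dx = 96.
  Sum: 8192/7 + 1024 + 4224/5 + 288 + 96 = 119808/35.
Adding: ||u||_{H^1}^2 = 254182/315 + 119808/35 = 1332454/315.


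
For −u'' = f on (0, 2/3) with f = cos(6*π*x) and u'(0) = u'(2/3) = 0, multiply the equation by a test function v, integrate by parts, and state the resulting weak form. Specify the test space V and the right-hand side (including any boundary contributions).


V = H^1(0, 2/3) (no boundary constraint on v; u is determined up to an additive constant); weak form: ∫_0^2/3 u'v' dx = ∫_0^2/3 (cos(6*π*x)) v dx for all v ∈ V.

Multiply both sides by a test function v and integrate from 0 to 2/3:
  ∫_0^2/3 −u''(x) v(x) dx = ∫_0^2/3 f(x) v(x) dx.
Integrate the LHS by parts once:
  ∫_0^2/3 −u'' v dx = −[u'(x) v(x)]_0^2/3 + ∫_0^2/3 u'(x) v'(x) dx.
Thus ∫_0^2/3 u'(x) v'(x) dx = ∫_0^2/3 f(x) v(x) dx + [u'(x) v(x)]_0^2/3.
Choose V so that boundary terms are either known or forced to vanish.
u has homogeneous Neumann: u'(0) = u'(2/3) = 0. So [u' v]_0^2/3 = 0·v(2/3) − 0·v(0) = 0 for any v; take V = H^1(0, 2/3).
Weak formulation: find u (satisfying any essential BC) such that ∫_0^2/3 u'(x) v'(x) dx = ∫_0^2/3 f v dx for all v ∈ V (homogeneous Neumann, so boundary terms vanish).
Substituting f(x) = cos(6*π*x), the right-hand side is ∫_0^2/3 (cos(6*π*x)) v dx.
Compatibility check (pure Neumann): taking v ≡ 1 ∈ V gives 0 = ∫_0^2/3 f dx + (0) − (0), i.e. ∫_0^2/3 f dx must equal u'(0) − u'(2/3) = 0. Indeed ∫_0^2/3 (cos(6*π*x)) dx = 0, so the data are compatible. The solution is then unique only up to an additive constant (fix it e.g. by requiring ∫_0^2/3 u dx = 0).


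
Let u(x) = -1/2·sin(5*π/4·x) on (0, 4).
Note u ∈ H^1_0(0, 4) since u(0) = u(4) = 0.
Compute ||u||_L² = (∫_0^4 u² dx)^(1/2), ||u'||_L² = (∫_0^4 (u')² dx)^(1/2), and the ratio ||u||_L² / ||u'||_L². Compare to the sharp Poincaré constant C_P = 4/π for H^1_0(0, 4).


||u||_L² / ||u'||_L² = 4/(5*π) < C_P = 4/π.

u(x) = -1/2·sin(5*π/4·x), so u'(x) = -5*π*cos(5*π*x/4)/8.
Writing u(x) = A·sin(kπx/L) with A = -1/2 and k = 5, use ∫_0^L sin²(kπx/L) dx = L/2 and ∫_0^L cos²(kπx/L) dx = L/2.
u² = 1/4·sin²(5*π/4·x) and (u')² = 25*π^2/64·cos²(5*π/4·x), and each of sin², cos² integrates to L/2 = 2 over (0, 4).
∫_0^4 u² dx = 1/2, so ||u||_L² = sqrt(2)/2.
∫_0^4 (u')² dx = 25*π^2/32, so ||u'||_L² = 5*sqrt(2)*π/8.
Ratio ||u||_L² / ||u'||_L² = 4/(5*π).
Sharp Poincaré constant on H^1_0(0, 4) is C_P = L/π = 4/π, achieved by sin(π/4·x).
This is the k = 5 harmonic; the ratio L/(kπ) is strictly less than C_P = L/π, consistent with the sharp inequality ||u||_L² ≤ C_P ||u'||_L².


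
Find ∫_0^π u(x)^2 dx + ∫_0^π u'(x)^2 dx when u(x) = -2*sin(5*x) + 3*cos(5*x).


||u||_{H^1(0,π)}^2 = 169*π

u'(x) = -15*sin(5*x) - 10*cos(5*x).
Expand u² and (u')² and integrate term by term on (0, π), using: for integers n ≥ 1, ∫_0^π sin²(nx) dx = ∫_0^π cos²(nx) dx = π/2; for n ≠ n', ∫_0^π sin(nx)sin(n'x) dx = ∫_0^π cos(nx)cos(n'x) dx = 0; and by product-to-sum, ∫_0^π sin(nx)cos(n'x) dx = ½∫_0^π [sin((n+n')x) + sin((n−n')x)] dx, which is 0 when n+n' is even and 2n/(n²−n'²) when n+n' is odd (it need not vanish on (0, π)).
  u² squared terms: (-2)²·∫sin(5x)² dx = 4·π/2 = 2*π;  (3)²·∫cos(5x)² dx = 9·π/2 = 9*π/2.
  u² cross terms: 2·(-2)·(3)·∫sin(5x)·cos(5x) dx = -12·(0) = 0.
  So ∫_0^π u² dx = 2*π + 9*π/2 + 0 = 13*π/2.
  (u')² squared terms: (-15)²·∫sin(5x)² dx = 225·π/2 = 225*π/2;  (-10)²·∫cos(5x)² dx = 100·π/2 = 50*π.
  (u')² cross terms: 2·(-15)·(-10)·∫sin(5x)·cos(5x) dx = 300·(0) = 0.
  So ∫_0^π (u')² dx = 225*π/2 + 50*π + 0 = 325*π/2.
||u||_{H^1}^2 = (13*π/2) + (325*π/2) = 169*π.


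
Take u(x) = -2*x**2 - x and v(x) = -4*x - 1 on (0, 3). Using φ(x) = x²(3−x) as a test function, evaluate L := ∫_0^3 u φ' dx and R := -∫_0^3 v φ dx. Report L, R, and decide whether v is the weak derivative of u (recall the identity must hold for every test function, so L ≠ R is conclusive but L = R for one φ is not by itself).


LHS = 1107/20, RHS = 1107/20. Yes, v = u' weakly.

u(x) = -2*x**2 - x, classical derivative u'(x) = -4*x - 1.
φ(x) = x²(3−x), so φ'(x) = 3*x*(2 - x).
Note φ(0) = φ(3) = 0, so the boundary term u·φ vanishes.
LHS = ∫_0^3 u(x) φ'(x) dx = ∫_0^3 (6*x^4 - 9*x^3 - 6*x^2) dx. Term by term:
  ∫_0^3 6*x^4 dx = 1458/5;  ∫_0^3 -9*x^3 dx = -729/4;  ∫_0^3 -6*x^2 dx = -54.
Sum: 1458/5 − 729/4 − 54 = 1107/20.
So LHS = 1107/20.
∫_0^3 v(x) φ(x) dx = ∫_0^3 (4*x^4 - 11*x^3 - 3*x^2) dx. Term by term:
  ∫_0^3 4*x^4 dx = 972/5;  ∫_0^3 -11*x^3 dx = -891/4;  ∫_0^3 -3*x^2 dx = -27.
Sum: 972/5 − 891/4 − 27 = -1107/20.
So RHS = -∫_0^3 v(x) φ(x) dx = 1107/20.
LHS = RHS, so the identity holds for this test φ.
Moreover u is smooth here and v(x) = u'(x) = -4*x - 1 pointwise, so the identity holds for every test function. Hence v is the weak derivative of u.


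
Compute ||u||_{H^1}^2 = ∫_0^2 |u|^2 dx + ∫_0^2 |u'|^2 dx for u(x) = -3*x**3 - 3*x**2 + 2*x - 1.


||u||_{H^1}^2 = 130666/105

The H^1 norm (squared) on an interval (0, L) is
  ||u||_{H^1}^2 = ∫_0^L u(x)^2 dx + ∫_0^L u'(x)^2 dx.
Compute u'(x) = -9*x**2 - 6*x + 2.
Then u(x)^2 = 9*x**6 + 18*x**5 - 3*x**4 - 6*x**3 + 10*x**2 - 4*x + 1 and u'(x)^2 = 81*x**4 + 108*x**3 - 24*x + 4.
Integrate each monomial from 0 to 2 using ∫_0^2 c·x^n dx = c·2^(n+1)/(n+1):
  ∫_0^2 u(x)^2 dx = ∫_0^2 (9*x^6 + 18*x^5 - 3*x^4 - 6*x^3 + 10*x^2 - 4*x + 1) dx. Term by term:
    ∫_0^2 9*x^6 dx = 1152/7;  ∫_0^2 18*x^5 dx = 192;  ∫_0^2 -3*x^4 dx = -96/5;
    ∫_0^2 -6*x^3 dx = -24;  ∫_0^2 10*x^2 dx = 80/3;  ∫_0^2 -4*x dx = -8;
    ∫_0^2 1 dx = 2.
  Sum: 1152/7 + 192 − 96/5 − 24 + 80/3 − 8 + 2 = 35074/105.
  ∫_0^2 u'(x)^2 dx = ∫_0^2 (81*x^4 + 108*x^3 - 24*x + 4) dx. Term by term:
    ∫_0^2 81*x^4 dx = 2592/5;  ∫_0^2 108*x^3 dx = 432;  ∫_0^2 -24*x dx = -48;
    ∫_0^2 4 dx = 8.
  Sum: 2592/5 + 432 − 48 + 8 = 4552/5.
Adding: ||u||_{H^1}^2 = 35074/105 + 4552/5 = 130666/105.


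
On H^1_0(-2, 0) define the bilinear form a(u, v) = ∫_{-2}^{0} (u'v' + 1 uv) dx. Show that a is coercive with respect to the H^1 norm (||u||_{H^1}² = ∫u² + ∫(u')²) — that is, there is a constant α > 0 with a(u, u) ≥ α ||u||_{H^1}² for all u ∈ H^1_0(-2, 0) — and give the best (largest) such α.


α = 1

Coercivity of a(·,·) on H^1_0(-2, 0) means a(u, u) ≥ α ||u||_{H^1}² for every u ∈ H^1_0.
The interval has length L = 2, and Poincaré/coercivity depend only on L. Here a(u, u) = ∫(u')² + (1)·∫u².
Here c = 1 ≥ 1, so a(u,u) = ∫(u')² + c∫u² ≥ ∫(u')² + ∫u² = ||u||_{H^1}², i.e. α = 1 works. No larger α is possible: a(u,u) ≥ α||u||_{H^1}² means (1−α)∫(u')² ≥ (α−c)∫u², and for the modes u_n = sin(nπ(x−x₀)/L) (x₀ the left endpoint) one has ∫u_n²/∫(u_n')² = (L/(nπ))² → 0, so a(u_n,u_n)/||u_n||_{H^1}² → 1. Hence the optimal constant is α = 1.
Therefore α = 1.


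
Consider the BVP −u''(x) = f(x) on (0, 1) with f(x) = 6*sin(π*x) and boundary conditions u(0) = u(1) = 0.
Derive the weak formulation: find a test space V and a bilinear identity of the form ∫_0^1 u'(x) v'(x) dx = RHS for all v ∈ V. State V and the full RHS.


V = H^1_0(0, 1) (so v(0) = v(1) = 0); weak form: ∫_0^1 u'v' dx = ∫_0^1 (6*sin(π*x)) v dx for all v ∈ V.

Multiply both sides by a test function v and integrate from 0 to 1:
  ∫_0^1 −u''(x) v(x) dx = ∫_0^1 f(x) v(x) dx.
Integrate the LHS by parts once:
  ∫_0^1 −u'' v dx = −[u'(x) v(x)]_0^1 + ∫_0^1 u'(x) v'(x) dx.
Thus ∫_0^1 u'(x) v'(x) dx = ∫_0^1 f(x) v(x) dx + [u'(x) v(x)]_0^1.
Choose V so that boundary terms are either known or forced to vanish.
u is Dirichlet: u(0) = u(1) = 0. Let V = H^1_0(0, 1); then v(0) = v(1) = 0, and [u' v]_0^1 = 0.
Weak formulation: find u (satisfying any essential BC) such that ∫_0^1 u'(x) v'(x) dx = ∫_0^1 f v dx for all v ∈ V.
Substituting f(x) = 6*sin(π*x), the right-hand side is ∫_0^1 (6*sin(π*x)) v dx.


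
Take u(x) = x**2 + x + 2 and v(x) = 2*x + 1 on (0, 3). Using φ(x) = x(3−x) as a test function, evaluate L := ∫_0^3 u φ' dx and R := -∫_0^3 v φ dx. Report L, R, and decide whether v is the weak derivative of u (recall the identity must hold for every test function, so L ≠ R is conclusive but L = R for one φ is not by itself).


LHS = -18, RHS = -18. Yes, v = u' weakly.

u(x) = x**2 + x + 2, classical derivative u'(x) = 2*x + 1.
φ(x) = x(3−x), so φ'(x) = 3 - 2*x.
Note φ(0) = φ(3) = 0, so the boundary term u·φ vanishes.
LHS = ∫_0^3 u(x) φ'(x) dx = ∫_0^3 (-2*x^3 + x^2 - x + 6) dx. Term by term:
  ∫_0^3 -2*x^3 dx = -81/2;  ∫_0^3 x^2 dx = 9;  ∫_0^3 -x dx = -9/2;
  ∫_0^3 6 dx = 18.
Sum: -81/2 + 9 − 9/2 + 18 = -18.
So LHS = -18.
∫_0^3 v(x) φ(x) dx = ∫_0^3 (-2*x^3 + 5*x^2 + 3*x) dx. Term by term:
  ∫_0^3 -2*x^3 dx = -81/2;  ∫_0^3 5*x^2 dx = 45;  ∫_0^3 3*x dx = 27/2.
Sum: -81/2 + 45 + 27/2 = 18.
So RHS = -∫_0^3 v(x) φ(x) dx = -18.
LHS = RHS, so the identity holds for this test φ.
Moreover u is smooth here and v(x) = u'(x) = 2*x + 1 pointwise, so the identity holds for every test function. Hence v is the weak derivative of u.


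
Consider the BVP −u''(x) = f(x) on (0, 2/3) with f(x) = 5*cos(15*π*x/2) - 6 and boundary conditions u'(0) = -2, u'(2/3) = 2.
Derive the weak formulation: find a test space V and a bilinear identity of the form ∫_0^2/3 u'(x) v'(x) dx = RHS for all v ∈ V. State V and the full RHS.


V = H^1(0, 2/3) (v unrestricted at boundary; u is determined up to an additive constant); weak form: ∫_0^2/3 u'v' dx = ∫_0^2/3 (5*cos(15*π*x/2) - 6) v dx + 2·v(2/3) + 2·v(0) for all v ∈ V.

Multiply both sides by a test function v and integrate from 0 to 2/3:
  ∫_0^2/3 −u''(x) v(x) dx = ∫_0^2/3 f(x) v(x) dx.
Integrate the LHS by parts once:
  ∫_0^2/3 −u'' v dx = −[u'(x) v(x)]_0^2/3 + ∫_0^2/3 u'(x) v'(x) dx.
Thus ∫_0^2/3 u'(x) v'(x) dx = ∫_0^2/3 f(x) v(x) dx + [u'(x) v(x)]_0^2/3.
Choose V so that boundary terms are either known or forced to vanish.
u has inhomogeneous Neumann u'(0) = -2, u'(2/3) = 2. [u' v]_0^2/3 = (2)·v(2/3) − (-2)·v(0) = 2·v(2/3) + 2·v(0). Take V = H^1(0, 2/3); boundary term becomes part of RHS.
Weak formulation: find u (satisfying any essential BC) such that ∫_0^2/3 u'(x) v'(x) dx = ∫_0^2/3 f v dx + 2·v(2/3) + 2·v(0) for all v ∈ V (Neumann data are natural BCs: they enter the RHS as boundary terms).
Substituting f(x) = 5*cos(15*π*x/2) - 6, the right-hand side is ∫_0^2/3 (5*cos(15*π*x/2) - 6) v dx + 2·v(2/3) + 2·v(0).
Compatibility check (pure Neumann): taking v ≡ 1 ∈ V gives 0 = ∫_0^2/3 f dx + (2) − (-2), i.e. ∫_0^2/3 f dx must equal u'(0) − u'(2/3) = -4. Indeed ∫_0^2/3 (5*cos(15*π*x/2) - 6) dx = -4, so the data are compatible. The solution is then unique only up to an additive constant (fix it e.g. by requiring ∫_0^2/3 u dx = 0).


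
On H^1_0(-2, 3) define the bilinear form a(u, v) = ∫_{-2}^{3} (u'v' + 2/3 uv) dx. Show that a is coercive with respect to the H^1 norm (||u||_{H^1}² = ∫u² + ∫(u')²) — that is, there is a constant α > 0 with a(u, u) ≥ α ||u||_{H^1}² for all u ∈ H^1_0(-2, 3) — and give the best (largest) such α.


α = (π^2 + 50/3)/(π^2 + 25)

Coercivity of a(·,·) on H^1_0(-2, 3) means a(u, u) ≥ α ||u||_{H^1}² for every u ∈ H^1_0.
The interval has length L = 5, and Poincaré/coercivity depend only on L. Here a(u, u) = ∫(u')² + (2/3)·∫u².
Here 0 < c = 2/3 < 1. The condition a(u,u) ≥ α||u||_{H^1}² reads (1−α)∫(u')² ≥ (α−c)∫u². Any admissible α is ≤ 1 (rapidly oscillating u have ∫u²/∫(u')² → 0), and α = 1 would force 0 ≥ (1−c)∫u², impossible since c < 1; so 1−α > 0. By the sharp Poincaré inequality on H^1_0 of an interval of length L, ∫(u')² ≥ (π/L)²∫u² with equality for the first sine mode sin(π(x−x₀)/L) (x₀ the left endpoint), so the inequality holds for all u iff (1−α)(π/L)² ≥ α − c, i.e. α ≤ ((π/L)² + c)/((π/L)² + 1) = (1 + c(L/π)²)/(1 + (L/π)²). With (π/L)² = π^2/25 and c = 2/3, the largest admissible constant is α = ((π/L)² + c)/((π/L)² + 1).
Simplifying, α = (π^2 + 50/3)/(π^2 + 25).


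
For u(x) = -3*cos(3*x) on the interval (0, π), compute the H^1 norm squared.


||u||_{H^1(0,π)}^2 = 45*π

u'(x) = 9*sin(3*x).
Expand u² and (u')² and integrate term by term on (0, π), using: for integers n ≥ 1, ∫_0^π sin²(nx) dx = ∫_0^π cos²(nx) dx = π/2; for n ≠ n', ∫_0^π sin(nx)sin(n'x) dx = ∫_0^π cos(nx)cos(n'x) dx = 0; and by product-to-sum, ∫_0^π sin(nx)cos(n'x) dx = ½∫_0^π [sin((n+n')x) + sin((n−n')x)] dx, which is 0 when n+n' is even and 2n/(n²−n'²) when n+n' is odd (it need not vanish on (0, π)).
  u² squared terms: (-3)²·∫cos(3x)² dx = 9·π/2 = 9*π/2.
  So ∫_0^π u² dx = 9*π/2.
  (u')² squared terms: (9)²·∫sin(3x)² dx = 81·π/2 = 81*π/2.
  So ∫_0^π (u')² dx = 81*π/2.
||u||_{H^1}^2 = (9*π/2) + (81*π/2) = 45*π.


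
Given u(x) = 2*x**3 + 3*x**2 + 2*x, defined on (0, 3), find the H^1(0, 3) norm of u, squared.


||u||_{H^1}^2 = 268818/35

The H^1 norm (squared) on an interval (0, L) is
  ||u||_{H^1}^2 = ∫_0^L u(x)^2 dx + ∫_0^L u'(x)^2 dx.
Compute u'(x) = 6*x**2 + 6*x + 2.
Then u(x)^2 = 4*x**6 + 12*x**5 + 17*x**4 + 12*x**3 + 4*x**2 and u'(x)^2 = 36*x**4 + 72*x**3 + 60*x**2 + 24*x + 4.
Integrate each monomial from 0 to 3 using ∫_0^3 c·x^n dx = c·3^(n+1)/(n+1):
  ∫_0^3 u(x)^2 dx = ∫_0^3 (4*x^6 + 12*x^5 + 17*x^4 + 12*x^3 + 4*x^2) dx. Term by term:
    ∫_0^3 4*x^6 dx = 8748/7;  ∫_0^3 12*x^5 dx = 1458;  ∫_0^3 17*x^4 dx = 4131/5;
    ∫_0^3 12*x^3 dx = 243;  ∫_0^3 4*x^2 dx = 36.
  Sum: 8748/7 + 1458 + 4131/5 + 243 + 36 = 133452/35.
  ∫_0^3 u'(x)^2 dx = ∫_0^3 (36*x^4 + 72*x^3 + 60*x^2 + 24*x + 4) dx. Term by term:
    ∫_0^3 36*x^4 dx = 8748/5;  ∫_0^3 72*x^3 dx = 1458;  ∫_0^3 60*x^2 dx = 540;
    ∫_0^3 24*x dx = 108;  ∫_0^3 4 dx = 12.
  Sum: 8748/5 + 1458 + 540 + 108 + 12 = 19338/5.
Adding: ||u||_{H^1}^2 = 133452/35 + 19338/5 = 268818/35.


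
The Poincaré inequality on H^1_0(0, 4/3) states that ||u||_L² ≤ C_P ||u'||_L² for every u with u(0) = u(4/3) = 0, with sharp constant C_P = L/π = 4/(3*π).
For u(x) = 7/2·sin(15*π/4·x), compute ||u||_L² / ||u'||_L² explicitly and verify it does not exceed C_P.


||u||_L² / ||u'||_L² = 4/(15*π) < C_P = 4/(3*π).

u(x) = 7/2·sin(15*π/4·x), so u'(x) = 105*π*cos(15*π*x/4)/8.
Writing u(x) = A·sin(kπx/L) with A = 7/2 and k = 5, use ∫_0^L sin²(kπx/L) dx = L/2 and ∫_0^L cos²(kπx/L) dx = L/2.
u² = 49/4·sin²(15*π/4·x) and (u')² = 11025*π^2/64·cos²(15*π/4·x), and each of sin², cos² integrates to L/2 = 2/3 over (0, 4/3).
∫_0^4/3 u² dx = 49/6, so ||u||_L² = 7*sqrt(6)/6.
∫_0^4/3 (u')² dx = 3675*π^2/32, so ||u'||_L² = 35*sqrt(6)*π/8.
Ratio ||u||_L² / ||u'||_L² = 4/(15*π).
Sharp Poincaré constant on H^1_0(0, 4/3) is C_P = L/π = 4/(3*π), achieved by sin(3*π/4·x).
This is the k = 5 harmonic; the ratio L/(kπ) is strictly less than C_P = L/π, consistent with the sharp inequality ||u||_L² ≤ C_P ||u'||_L².


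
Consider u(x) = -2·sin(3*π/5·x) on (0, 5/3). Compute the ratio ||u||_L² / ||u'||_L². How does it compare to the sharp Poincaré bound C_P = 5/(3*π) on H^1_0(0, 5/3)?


||u||_L² / ||u'||_L² = 5/(3*π) = C_P.

u(x) = -2·sin(3*π/5·x), so u'(x) = -6*π*cos(3*π*x/5)/5.
Writing u(x) = A·sin(kπx/L) with A = -2 and k = 1, use ∫_0^L sin²(kπx/L) dx = L/2 and ∫_0^L cos²(kπx/L) dx = L/2.
u² = 4·sin²(3*π/5·x) and (u')² = 36*π^2/25·cos²(3*π/5·x), and each of sin², cos² integrates to L/2 = 5/6 over (0, 5/3).
∫_0^5/3 u² dx = 10/3, so ||u||_L² = sqrt(30)/3.
∫_0^5/3 (u')² dx = 6*π^2/5, so ||u'||_L² = sqrt(30)*π/5.
Ratio ||u||_L² / ||u'||_L² = 5/(3*π).
Sharp Poincaré constant on H^1_0(0, 5/3) is C_P = L/π = 5/(3*π), achieved by sin(3*π/5·x).
This is the k = 1 eigenfunction (up to amplitude), so the ratio equals the sharp Poincaré constant exactly.


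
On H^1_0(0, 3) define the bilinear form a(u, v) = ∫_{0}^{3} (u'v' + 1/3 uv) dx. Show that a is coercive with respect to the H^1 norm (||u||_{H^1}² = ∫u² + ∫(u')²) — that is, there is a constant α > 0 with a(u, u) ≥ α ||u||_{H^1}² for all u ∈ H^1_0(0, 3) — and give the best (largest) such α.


α = (3 + π^2)/(9 + π^2)

Coercivity of a(·,·) on H^1_0(0, 3) means a(u, u) ≥ α ||u||_{H^1}² for every u ∈ H^1_0.
The interval has length L = 3, and Poincaré/coercivity depend only on L. Here a(u, u) = ∫(u')² + (1/3)·∫u².
Here 0 < c = 1/3 < 1. The condition a(u,u) ≥ α||u||_{H^1}² reads (1−α)∫(u')² ≥ (α−c)∫u². Any admissible α is ≤ 1 (rapidly oscillating u have ∫u²/∫(u')² → 0), and α = 1 would force 0 ≥ (1−c)∫u², impossible since c < 1; so 1−α > 0. By the sharp Poincaré inequality on H^1_0 of an interval of length L, ∫(u')² ≥ (π/L)²∫u² with equality for the first sine mode sin(π(x−x₀)/L) (x₀ the left endpoint), so the inequality holds for all u iff (1−α)(π/L)² ≥ α − c, i.e. α ≤ ((π/L)² + c)/((π/L)² + 1) = (1 + c(L/π)²)/(1 + (L/π)²). With (π/L)² = π^2/9 and c = 1/3, the largest admissible constant is α = ((π/L)² + c)/((π/L)² + 1).
Simplifying, α = (3 + π^2)/(9 + π^2).


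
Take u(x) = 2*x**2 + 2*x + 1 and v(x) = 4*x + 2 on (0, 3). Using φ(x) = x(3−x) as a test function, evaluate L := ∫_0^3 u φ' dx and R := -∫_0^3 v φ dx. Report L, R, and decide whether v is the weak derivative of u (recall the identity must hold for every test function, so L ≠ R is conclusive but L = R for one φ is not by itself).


LHS = -36, RHS = -36. Yes, v = u' weakly.

u(x) = 2*x**2 + 2*x + 1, classical derivative u'(x) = 4*x + 2.
φ(x) = x(3−x), so φ'(x) = 3 - 2*x.
Note φ(0) = φ(3) = 0, so the boundary term u·φ vanishes.
LHS = ∫_0^3 u(x) φ'(x) dx = ∫_0^3 (-4*x^3 + 2*x^2 + 4*x + 3) dx. Term by term:
  ∫_0^3 -4*x^3 dx = -81;  ∫_0^3 2*x^2 dx = 18;  ∫_0^3 4*x dx = 18;
  ∫_0^3 3 dx = 9.
Sum: -81 + 18 + 18 + 9 = -36.
So LHS = -36.
∫_0^3 v(x) φ(x) dx = ∫_0^3 (-4*x^3 + 10*x^2 + 6*x) dx. Term by term:
  ∫_0^3 -4*x^3 dx = -81;  ∫_0^3 10*x^2 dx = 90;  ∫_0^3 6*x dx = 27.
Sum: -81 + 90 + 27 = 36.
So RHS = -∫_0^3 v(x) φ(x) dx = -36.
LHS = RHS, so the identity holds for this test φ.
Moreover u is smooth here and v(x) = u'(x) = 4*x + 2 pointwise, so the identity holds for every test function. Hence v is the weak derivative of u.


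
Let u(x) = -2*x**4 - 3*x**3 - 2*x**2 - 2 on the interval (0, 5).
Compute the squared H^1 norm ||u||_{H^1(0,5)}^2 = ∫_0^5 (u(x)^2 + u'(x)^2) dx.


||u||_{H^1}^2 = 362442895/126

The H^1 norm (squared) on an interval (0, L) is
  ||u||_{H^1}^2 = ∫_0^L u(x)^2 dx + ∫_0^L u'(x)^2 dx.
Compute u'(x) = -8*x**3 - 9*x**2 - 4*x.
Then u(x)^2 = 4*x**8 + 12*x**7 + 17*x**6 + 12*x**5 + 12*x**4 + 12*x**3 + 8*x**2 + 4 and u'(x)^2 = 64*x**6 + 144*x**5 + 145*x**4 + 72*x**3 + 16*x**2.
Integrate each monomial from 0 to 5 using ∫_0^5 c·x^n dx = c·5^(n+1)/(n+1):
  ∫_0^5 u(x)^2 dx = ∫_0^5 (4*x^8 + 12*x^7 + 17*x^6 + 12*x^5 + 12*x^4 + 12*x^3 + 8*x^2 + 4) dx. Term by term:
    ∫_0^5 4*x^8 dx = 7812500/9;  ∫_0^5 12*x^7 dx = 1171875/2;  ∫_0^5 17*x^6 dx = 1328125/7;
    ∫_0^5 12*x^5 dx = 31250;  ∫_0^5 12*x^4 dx = 7500;  ∫_0^5 12*x^3 dx = 1875;
    ∫_0^5 8*x^2 dx = 1000/3;  ∫_0^5 4 dx = 20.
  Sum: 7812500/9 + 1171875/2 + 1328125/7 + 31250 + 7500 + 1875 + 1000/3 + 20 = 212272645/126.
  ∫_0^5 u'(x)^2 dx = ∫_0^5 (64*x^6 + 144*x^5 + 145*x^4 + 72*x^3 + 16*x^2) dx. Term by term:
    ∫_0^5 64*x^6 dx = 5000000/7;  ∫_0^5 144*x^5 dx = 375000;  ∫_0^5 145*x^4 dx = 90625;
    ∫_0^5 72*x^3 dx = 11250;  ∫_0^5 16*x^2 dx = 2000/3.
  Sum: 5000000/7 + 375000 + 90625 + 11250 + 2000/3 = 25028375/21.
Adding: ||u||_{H^1}^2 = 212272645/126 + 25028375/21 = 362442895/126.


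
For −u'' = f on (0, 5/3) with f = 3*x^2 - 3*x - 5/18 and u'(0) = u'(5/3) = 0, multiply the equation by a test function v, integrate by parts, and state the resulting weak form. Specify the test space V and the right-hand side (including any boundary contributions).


V = H^1(0, 5/3) (no boundary constraint on v; u is determined up to an additive constant); weak form: ∫_0^5/3 u'v' dx = ∫_0^5/3 (3*x^2 - 3*x - 5/18) v dx for all v ∈ V.

Multiply both sides by a test function v and integrate from 0 to 5/3:
  ∫_0^5/3 −u''(x) v(x) dx = ∫_0^5/3 f(x) v(x) dx.
Integrate the LHS by parts once:
  ∫_0^5/3 −u'' v dx = −[u'(x) v(x)]_0^5/3 + ∫_0^5/3 u'(x) v'(x) dx.
Thus ∫_0^5/3 u'(x) v'(x) dx = ∫_0^5/3 f(x) v(x) dx + [u'(x) v(x)]_0^5/3.
Choose V so that boundary terms are either known or forced to vanish.
u has homogeneous Neumann: u'(0) = u'(5/3) = 0. So [u' v]_0^5/3 = 0·v(5/3) − 0·v(0) = 0 for any v; take V = H^1(0, 5/3).
Weak formulation: find u (satisfying any essential BC) such that ∫_0^5/3 u'(x) v'(x) dx = ∫_0^5/3 f v dx for all v ∈ V (homogeneous Neumann, so boundary terms vanish).
Substituting f(x) = 3*x^2 - 3*x - 5/18, the right-hand side is ∫_0^5/3 (3*x^2 - 3*x - 5/18) v dx.
Compatibility check (pure Neumann): taking v ≡ 1 ∈ V gives 0 = ∫_0^5/3 f dx + (0) − (0), i.e. ∫_0^5/3 f dx must equal u'(0) − u'(5/3) = 0. Indeed ∫_0^5/3 (3*x^2 - 3*x - 5/18) dx = 0, so the data are compatible. The solution is then unique only up to an additive constant (fix it e.g. by requiring ∫_0^5/3 u dx = 0).


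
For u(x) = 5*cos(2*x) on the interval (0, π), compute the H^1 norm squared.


||u||_{H^1(0,π)}^2 = 125*π/2

u'(x) = -10*sin(2*x).
Expand u² and (u')² and integrate term by term on (0, π), using: for integers n ≥ 1, ∫_0^π sin²(nx) dx = ∫_0^π cos²(nx) dx = π/2; for n ≠ n', ∫_0^π sin(nx)sin(n'x) dx = ∫_0^π cos(nx)cos(n'x) dx = 0; and by product-to-sum, ∫_0^π sin(nx)cos(n'x) dx = ½∫_0^π [sin((n+n')x) + sin((n−n')x)] dx, which is 0 when n+n' is even and 2n/(n²−n'²) when n+n' is odd (it need not vanish on (0, π)).
  u² squared terms: (5)²·∫cos(2x)² dx = 25·π/2 = 25*π/2.
  So ∫_0^π u² dx = 25*π/2.
  (u')² squared terms: (-10)²·∫sin(2x)² dx = 100·π/2 = 50*π.
  So ∫_0^π (u')² dx = 50*π.
||u||_{H^1}^2 = (25*π/2) + (50*π) = 125*π/2.


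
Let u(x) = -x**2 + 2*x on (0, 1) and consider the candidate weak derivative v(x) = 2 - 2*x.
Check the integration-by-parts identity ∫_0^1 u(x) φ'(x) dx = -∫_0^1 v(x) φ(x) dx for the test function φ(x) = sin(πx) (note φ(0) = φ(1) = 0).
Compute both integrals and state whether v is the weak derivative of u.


LHS = -2/π, RHS = -2/π. Yes, v = u' weakly.

u(x) = -x**2 + 2*x, classical derivative u'(x) = 2 - 2*x.
φ(x) = sin(πx), so φ'(x) = π*cos(π*x).
Note φ(0) = φ(1) = 0, so the boundary term u·φ vanishes.
LHS = ∫_0^1 u(x) φ'(x) dx = ∫_0^1 (-π*x^2*cos(π*x) + 2*π*x*cos(π*x)) dx. Term by term:
  ∫_0^1 -π*x^2*cos(π*x) dx = 2/π;  ∫_0^1 2*π*x*cos(π*x) dx = -4/π.
Sum: 2/π − 4/π = -2/π.
So LHS = -2/π.
∫_0^1 v(x) φ(x) dx = ∫_0^1 (-2*x*sin(π*x) + 2*sin(π*x)) dx. Term by term:
  ∫_0^1 2*sin(π*x) dx = 4/π;  ∫_0^1 -2*x*sin(π*x) dx = -2/π.
Sum: 4/π − 2/π = 2/π.
So RHS = -∫_0^1 v(x) φ(x) dx = -2/π.
LHS = RHS, so the identity holds for this test φ.
Moreover u is smooth here and v(x) = u'(x) = 2 - 2*x pointwise, so the identity holds for every test function. Hence v is the weak derivative of u.


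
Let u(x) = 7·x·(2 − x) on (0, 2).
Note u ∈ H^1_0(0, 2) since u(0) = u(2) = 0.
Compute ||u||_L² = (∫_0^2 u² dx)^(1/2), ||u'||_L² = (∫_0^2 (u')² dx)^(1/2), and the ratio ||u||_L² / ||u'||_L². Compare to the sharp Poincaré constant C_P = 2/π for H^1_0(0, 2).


||u||_L² / ||u'||_L² = sqrt(10)/5 < C_P = 2/π.

u(x) = 7·x·(2 − x), so u'(x) = 14 - 14*x.
u(x) = 7·x·(2 − x) vanishes at x = 0 and x = 2, so u ∈ H^1_0(0, 2). Differentiate via the product rule and integrate the resulting polynomials term by term.
  ∫_0^2 u² dx = ∫_0^2 (49*x^4 - 196*x^3 + 196*x^2) dx. Term by term:
    ∫_0^2 49*x^4 dx = 1568/5;  ∫_0^2 -196*x^3 dx = -784;  ∫_0^2 196*x^2 dx = 1568/3.
  Sum: 1568/5 − 784 + 1568/3 = 784/15.
  ∫_0^2 (u')² dx = ∫_0^2 (196*x^2 - 392*x + 196) dx. Term by term:
    ∫_0^2 196*x^2 dx = 1568/3;  ∫_0^2 -392*x dx = -784;  ∫_0^2 196 dx = 392.
  Sum: 1568/3 − 784 + 392 = 392/3.
∫_0^2 u² dx = 784/15, so ||u||_L² = 28*sqrt(15)/15.
∫_0^2 (u')² dx = 392/3, so ||u'||_L² = 14*sqrt(6)/3.
Ratio ||u||_L² / ||u'||_L² = sqrt(10)/5.
Sharp Poincaré constant on H^1_0(0, 2) is C_P = L/π = 2/π, achieved by sin(π/2·x).
A polynomial bump cannot attain the sharp Poincaré constant (only the first sine eigenfunction does), so the ratio is strictly less than C_P, consistent with ||u||_L² ≤ C_P ||u'||_L².
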